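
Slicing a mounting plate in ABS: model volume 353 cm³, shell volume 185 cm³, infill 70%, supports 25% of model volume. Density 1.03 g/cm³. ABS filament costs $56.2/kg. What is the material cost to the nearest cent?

$22.62

Interior volume = 353 − 185, so 168 cm³.
Deposited infill: 0.70 × 168 → 117.6 cm³.
Support: 0.25 × 353 → 88.25 cm³.
Deposited volume: 185 + 117.6 + 88.25 → 390.85 cm³.
Mass: 390.85 × 1.03 → 402.5755 g.
Cost = 402.5755 g / 1000 × $56.2/kg = $22.62.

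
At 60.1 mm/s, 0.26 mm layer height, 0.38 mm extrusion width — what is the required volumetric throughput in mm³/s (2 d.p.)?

A = 0.26 × 0.38 = 0.0988 mm².
Q = v·A = 60.1 × 0.0988 = 5.94 mm³/s.

5.94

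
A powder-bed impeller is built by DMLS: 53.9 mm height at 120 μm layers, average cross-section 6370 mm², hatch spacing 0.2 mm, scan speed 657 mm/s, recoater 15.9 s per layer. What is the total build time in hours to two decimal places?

Number of layers: 53.9 / 0.12 → 450 (rounded up).
Per-layer scan distance = 6370 / 0.2, so 31850 mm.
Laser time per layer: 31850 / 657 → 48.4779 s.
Layer cycle = 48.4779 + 15.9 = 64.3779 s.
Build time = 450 × 64.3779 = 28970.055 s = 8.05 hours.

8.05 hours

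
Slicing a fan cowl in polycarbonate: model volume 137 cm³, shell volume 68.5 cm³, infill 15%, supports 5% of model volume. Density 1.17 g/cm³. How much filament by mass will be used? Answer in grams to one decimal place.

Infill region = 137 − 68.5, so 68.5 cm³.
Infill deposited: 0.15 × 68.5 → 10.275 cm³.
Support: 0.05 × 137 → 6.85 cm³.
Total extruded = 68.5 + 10.275 + 6.85 = 85.625 cm³.
Mass = 85.625 × 1.17 = 100.18125 g.

100.2 g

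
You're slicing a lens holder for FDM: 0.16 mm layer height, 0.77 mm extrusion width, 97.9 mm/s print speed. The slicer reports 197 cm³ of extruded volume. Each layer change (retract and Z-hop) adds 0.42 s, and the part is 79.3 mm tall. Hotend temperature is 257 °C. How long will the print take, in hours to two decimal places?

4.59 hours

Bead cross-section = 0.16 × 0.77 = 0.1232 mm².
Total extruded path = 197000/0.1232 = 1599026 mm.
Print-move time = 1599026 / 97.9, so 16333.3 s.
Number of layers: 79.3 / 0.16 → 496 (rounded up).
Z-hop total = 496 × 0.42, so 208.32 s.
Altogether 16333.3 + 208.32 = 16541.62 s, i.e. 4.59 hours.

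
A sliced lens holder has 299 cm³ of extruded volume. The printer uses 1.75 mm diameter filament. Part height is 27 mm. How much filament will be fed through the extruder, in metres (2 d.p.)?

A = π r² = π × 0.875² = 2.4053 mm².
Length = 299 cm³ / 2.4053 mm² = 299000 / 2.4053 = 124308.82 mm = 124.31 m.

124.31 m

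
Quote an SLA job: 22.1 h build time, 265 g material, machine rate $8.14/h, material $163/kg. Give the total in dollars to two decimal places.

Time charge = 8.14 × 22.1, so $179.894.
Material cost = 163 × 265/1000 = $43.195.
Job cost: 179.894 + 43.195 = 223.089 ≈ $223.09.

$223.09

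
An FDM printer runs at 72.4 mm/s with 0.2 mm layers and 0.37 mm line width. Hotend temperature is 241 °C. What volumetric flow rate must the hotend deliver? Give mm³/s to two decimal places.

5.36

Bead cross-section: 0.2 × 0.37 → 0.074 mm².
Volumetric flow = 72.4 × 0.074 = 5.36 mm³/s.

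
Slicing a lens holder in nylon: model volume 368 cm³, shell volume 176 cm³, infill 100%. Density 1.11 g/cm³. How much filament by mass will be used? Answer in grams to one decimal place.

408.5 g

Infill region = 368 − 176, so 192 cm³.
Infill deposited = 1.00 × 192, so 192 cm³.
Total printed volume = 176 + 192 = 368 cm³.
Mass = 368 × 1.11, so 408.48 g.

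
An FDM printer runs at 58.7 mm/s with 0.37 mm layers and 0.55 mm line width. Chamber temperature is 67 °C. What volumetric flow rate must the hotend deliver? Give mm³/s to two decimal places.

11.95

Extrusion cross-section = 0.37 × 0.55 = 0.2035 mm².
Q = v·A = 58.7 × 0.2035 = 11.95 mm³/s.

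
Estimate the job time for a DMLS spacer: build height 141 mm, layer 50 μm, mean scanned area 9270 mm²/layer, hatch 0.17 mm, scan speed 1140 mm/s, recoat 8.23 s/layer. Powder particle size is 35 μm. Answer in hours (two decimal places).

Layers = ⌈141/0.05⌉ = 2820.
Hatch length per layer: 9270 / 0.17 → 54529.4 mm.
Laser time per layer: 54529.4 / 1140 → 47.8328 s.
Time per layer = 47.8328 + 8.23, so 56.0628 s.
Total: 2820 × 56.0628 s = 158097.096 s → 43.92 hours.

43.92 hours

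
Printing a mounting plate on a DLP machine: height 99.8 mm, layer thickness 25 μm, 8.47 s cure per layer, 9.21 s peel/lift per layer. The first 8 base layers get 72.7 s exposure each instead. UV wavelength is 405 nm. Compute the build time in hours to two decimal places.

Layers = ⌈99.8/0.025⌉ = 3992.
Bottom layers: 8 × (72.7 + 9.21) → 655.28 s.
Regular layers = 3984 × (8.47 + 9.21), so 70437.12 s.
Total = 655.28 + 70437.12 = 71092.4 s = 19.75 hours.

19.75 hours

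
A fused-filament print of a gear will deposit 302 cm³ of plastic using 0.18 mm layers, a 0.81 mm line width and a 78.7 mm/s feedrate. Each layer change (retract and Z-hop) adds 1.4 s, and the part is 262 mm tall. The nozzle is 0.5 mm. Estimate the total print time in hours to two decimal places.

7.88 hours

Extrusion cross-section = 0.18 × 0.81 = 0.1458 mm².
Path length: 302000 mm³ / 0.1458 mm² → 2071330.6 mm.
Print-move time = 2071330.6 / 78.7, so 26319.3 s.
Layer count = ceil(262 / 0.18) = 1456.
Z-hop total = 1456 × 1.4 = 2038.4 s.
Total = 26319.3 + 2038.4 = 28357.7 s = 7.88 hours.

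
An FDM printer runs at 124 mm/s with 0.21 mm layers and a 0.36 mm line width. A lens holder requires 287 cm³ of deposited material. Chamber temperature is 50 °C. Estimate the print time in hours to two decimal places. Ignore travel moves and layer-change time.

Extrusion cross-section = 0.21 × 0.36, so 0.0756 mm².
Toolpath length = 287 cm³ / 0.0756 mm² = 287000 / 0.0756 = 3796296.3 mm.
Extrusion time = 3796296.3 / 124, so 30615.3 s.
That's 30615.3 s → 8.50 hours.

8.50 hours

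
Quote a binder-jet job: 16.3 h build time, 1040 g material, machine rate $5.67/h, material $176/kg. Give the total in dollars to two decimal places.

$275.46

Machine-time cost: 5.67 × 16.3 → $92.421.
Material cost = 176 × 1040/1000 = $183.04.
Total = 92.421 + 183.04 = 275.461 ≈ $275.46.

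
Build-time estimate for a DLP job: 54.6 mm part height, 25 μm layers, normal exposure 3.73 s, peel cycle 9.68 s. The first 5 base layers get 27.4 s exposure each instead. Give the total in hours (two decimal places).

Layer count = ceil(54.6 / 0.025) = 2184.
Bottom layers: 5 × (27.4 + 9.68) → 185.4 s.
Normal layers: 2179 × (3.73 + 9.68) → 29220.39 s.
Sum: 185.4 + 29220.39 = 29405.79 s → 8.17 hours.

8.17 hours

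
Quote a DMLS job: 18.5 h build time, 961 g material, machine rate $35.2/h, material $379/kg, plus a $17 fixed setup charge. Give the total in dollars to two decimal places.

Time charge = 35.2 × 18.5, so $651.20.
Material charge = 379 × 961/1000 = $364.219.
Adding setup: 651.20 + 364.219 + 17 → 1032.419 ≈ $1032.42.

$1032.42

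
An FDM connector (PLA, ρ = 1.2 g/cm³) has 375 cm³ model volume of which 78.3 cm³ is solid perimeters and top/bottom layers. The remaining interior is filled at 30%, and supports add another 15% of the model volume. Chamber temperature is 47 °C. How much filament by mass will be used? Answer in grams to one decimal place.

Infill region: 375 − 78.3 → 296.7 cm³.
Deposited infill = 0.30 × 296.7, so 89.01 cm³.
Support = 0.15 × 375, so 56.25 cm³.
Deposited volume: 78.3 + 89.01 + 56.25 → 223.56 cm³.
Mass: 223.56 × 1.2 → 268.272 g.

268.3 g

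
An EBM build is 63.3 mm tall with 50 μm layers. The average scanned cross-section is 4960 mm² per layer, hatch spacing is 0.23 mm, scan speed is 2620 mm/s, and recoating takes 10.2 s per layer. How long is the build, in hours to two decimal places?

Layers = ⌈63.3/0.05⌉ = 1266.
Hatch length per layer = 4960 / 0.23 = 21565.2 mm.
Beam time per layer = 21565.2 / 2620 = 8.231 s.
Per-layer time = 8.231 + 10.2 = 18.431 s.
1266 layers × 18.431 s/layer = 23333.646 s, i.e. 6.48 hours.

6.48 hours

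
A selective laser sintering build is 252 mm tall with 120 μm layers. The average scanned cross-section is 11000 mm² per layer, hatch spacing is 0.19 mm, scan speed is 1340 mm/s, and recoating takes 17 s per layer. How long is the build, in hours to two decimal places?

Layers = ⌈252/0.12⌉ = 2100.
Scan path per layer: 11000 / 0.19 → 57894.7 mm.
Laser time per layer = 57894.7 / 1340, so 43.205 s.
Per-layer time = 43.205 + 17 = 60.205 s.
2100 layers × 60.205 s/layer = 126430.5 s, i.e. 35.12 hours.

35.12 hours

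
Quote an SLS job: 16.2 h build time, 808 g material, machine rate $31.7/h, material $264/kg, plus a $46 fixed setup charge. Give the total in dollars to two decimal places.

$772.85

Machine cost = 31.7 × 16.2, so $513.54.
Material cost: 264 × 808/1000 → $213.312.
Adding setup: 513.54 + 213.312 + 46 → 772.852 ≈ $772.85.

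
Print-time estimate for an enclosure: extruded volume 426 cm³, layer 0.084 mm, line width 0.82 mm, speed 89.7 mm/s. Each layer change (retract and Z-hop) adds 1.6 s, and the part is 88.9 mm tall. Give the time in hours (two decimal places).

Extrusion cross-section = 0.084 × 0.82 = 0.06888 mm².
Toolpath length = 426 cm³ / 0.06888 mm² = 426000 / 0.06888 = 6184669 mm.
Print-move time = 6184669 / 89.7 = 68948.4 s.
Layer count = ceil(88.9 / 0.084) = 1059.
Z-hop total: 1059 × 1.6 → 1694.4 s.
Altogether 68948.4 + 1694.4 = 70642.8 s, i.e. 19.62 hours.

19.62 hours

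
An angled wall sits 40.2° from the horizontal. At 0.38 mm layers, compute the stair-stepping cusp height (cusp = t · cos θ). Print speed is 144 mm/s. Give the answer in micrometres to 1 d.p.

290.2 μm

h_c = t·cos θ = 0.38 × 0.7638 = 0.290244 mm (290.2 μm).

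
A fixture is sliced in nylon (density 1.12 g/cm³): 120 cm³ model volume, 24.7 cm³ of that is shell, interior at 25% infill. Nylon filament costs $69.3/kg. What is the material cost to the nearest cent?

Infill region = 120 − 24.7 = 95.3 cm³.
Infill deposited = 0.25 × 95.3, so 23.825 cm³.
Total extruded = 24.7 + 23.825 = 48.525 cm³.
Mass = 48.525 × 1.12, so 54.348 g.
Cost = 54.348 g / 1000 × $69.3/kg = $3.77.

$3.77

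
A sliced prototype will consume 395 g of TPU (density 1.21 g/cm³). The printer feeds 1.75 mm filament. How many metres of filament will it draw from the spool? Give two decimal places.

Extruded volume: 395/1.21 = 326.4463 cm³ (326446.3 mm³).
A = π r² = π × 0.875² = 2.4053 mm².
L = V/A = 326446.3/2.4053 = 135719.58 mm → 135.72 m.

135.72 m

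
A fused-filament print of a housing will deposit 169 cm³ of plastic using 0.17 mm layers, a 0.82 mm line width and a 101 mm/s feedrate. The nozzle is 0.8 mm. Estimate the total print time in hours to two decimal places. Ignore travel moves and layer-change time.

3.33 hours

Extrusion cross-section: 0.17 × 0.82 → 0.1394 mm².
Total extruded path = 169000/0.1394 = 1212338.6 mm.
Time extruding: 1212338.6 / 101 → 12003.4 s.
In the requested units: 12003.4 s = 3.33 hours.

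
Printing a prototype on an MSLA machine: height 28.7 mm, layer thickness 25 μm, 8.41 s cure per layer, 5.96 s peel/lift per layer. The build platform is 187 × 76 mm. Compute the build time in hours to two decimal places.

Number of layers: 28.7 / 0.025 → 1148 (rounded up).
Per-layer time = 8.41 + 5.96, so 14.37 s.
Build time: 1148 × 14.37 s = 16496.76 s, i.e. 4.58 hours.

4.58 hours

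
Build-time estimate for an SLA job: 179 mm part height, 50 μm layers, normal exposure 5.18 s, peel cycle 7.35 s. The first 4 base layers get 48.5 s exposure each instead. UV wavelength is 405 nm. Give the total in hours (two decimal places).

Number of layers: 179 / 0.05 → 3580 (rounded up).
Burn-in layers: 4 × (48.5 + 7.35) → 223.4 s.
Regular layers: 3576 × (5.18 + 7.35) → 44807.28 s.
Total = 223.4 + 44807.28 = 45030.68 s = 12.51 hours.

12.51 hours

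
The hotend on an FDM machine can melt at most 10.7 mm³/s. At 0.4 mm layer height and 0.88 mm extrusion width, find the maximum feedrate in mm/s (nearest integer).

30 mm/s

Bead cross-section = 0.4 × 0.88, so 0.352 mm².
Max speed = 10.7 / 0.352 = 30.40 ≈ 30 mm/s.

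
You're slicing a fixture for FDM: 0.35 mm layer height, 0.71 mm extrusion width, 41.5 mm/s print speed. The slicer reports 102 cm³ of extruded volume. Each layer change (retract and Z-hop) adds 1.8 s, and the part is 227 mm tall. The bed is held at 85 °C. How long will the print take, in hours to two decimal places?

Extrusion cross-section: 0.35 × 0.71 → 0.2485 mm².
Path length: 102000 mm³ / 0.2485 mm² → 410462.8 mm.
Time extruding = 410462.8 / 41.5 = 9890.7 s.
Layer count = ceil(227 / 0.35) = 649.
Layer-change overhead: 649 × 1.8 → 1168.2 s.
Total = 9890.7 + 1168.2 = 11058.9 s = 3.07 hours.

3.07 hours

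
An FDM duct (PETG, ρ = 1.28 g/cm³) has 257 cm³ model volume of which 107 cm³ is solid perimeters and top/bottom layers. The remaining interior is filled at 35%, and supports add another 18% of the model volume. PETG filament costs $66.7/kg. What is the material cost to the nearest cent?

Infill region: 257 − 107 → 150 cm³.
Infill deposited: 0.35 × 150 → 52.5 cm³.
Support: 0.18 × 257 → 46.26 cm³.
Deposited volume = 107 + 52.5 + 46.26, so 205.76 cm³.
Mass: 205.76 × 1.28 → 263.3728 g.
Cost = 263.3728 g / 1000 × $66.7/kg = $17.57.

$17.57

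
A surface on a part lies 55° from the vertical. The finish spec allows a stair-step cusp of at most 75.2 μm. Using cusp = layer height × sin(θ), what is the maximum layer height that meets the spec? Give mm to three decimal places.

0.092 mm

Layer height = cusp / sin(55°) = 0.0752 / 0.8192 = 0.092 mm.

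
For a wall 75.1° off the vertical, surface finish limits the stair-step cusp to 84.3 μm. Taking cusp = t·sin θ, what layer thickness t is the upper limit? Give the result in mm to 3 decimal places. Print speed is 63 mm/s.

0.087 mm

t = h_c / sin θ = 0.0843 / 0.9664 = 0.087 mm.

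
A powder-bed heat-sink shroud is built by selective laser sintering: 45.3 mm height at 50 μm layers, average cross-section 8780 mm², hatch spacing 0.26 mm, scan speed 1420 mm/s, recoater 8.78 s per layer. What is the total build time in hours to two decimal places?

8.19 hours

Number of layers: 45.3 / 0.05 → 906 (rounded up).
Scan path per layer = 8780 / 0.26, so 33769.2 mm.
Scan time per layer = 33769.2 / 1420 = 23.7811 s.
Time per layer: 23.7811 + 8.78 → 32.5611 s.
Total: 906 × 32.5611 s = 29500.3566 s → 8.19 hours.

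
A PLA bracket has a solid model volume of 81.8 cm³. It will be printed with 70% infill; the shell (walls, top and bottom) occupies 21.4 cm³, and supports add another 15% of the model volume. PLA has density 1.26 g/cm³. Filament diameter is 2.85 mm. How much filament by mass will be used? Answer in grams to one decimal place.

95.7 g

Volume inside the shell = 81.8 − 21.4 = 60.4 cm³.
Infill deposited = 0.70 × 60.4, so 42.28 cm³.
Support = 0.15 × 81.8, so 12.27 cm³.
Total extruded: 21.4 + 42.28 + 12.27 → 75.95 cm³.
Mass = 75.95 × 1.26 = 95.697 g.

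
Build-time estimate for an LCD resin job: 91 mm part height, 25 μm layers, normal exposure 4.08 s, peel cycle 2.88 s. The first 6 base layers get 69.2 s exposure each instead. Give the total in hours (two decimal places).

Layer count = ceil(91 / 0.025) = 3640.
Burn-in layers = 6 × (69.2 + 2.88) = 432.48 s.
Remaining layers = 3634 × (4.08 + 2.88) = 25292.64 s.
Sum: 432.48 + 25292.64 = 25725.12 s → 7.15 hours.

7.15 hours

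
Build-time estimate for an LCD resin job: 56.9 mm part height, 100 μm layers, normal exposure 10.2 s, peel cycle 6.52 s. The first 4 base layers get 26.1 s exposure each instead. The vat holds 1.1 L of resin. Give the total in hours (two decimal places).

Layer count = ceil(56.9 / 0.1) = 569.
Bottom layers: 4 × (26.1 + 6.52) → 130.48 s.
Remaining layers = 565 × (10.2 + 6.52) = 9446.8 s.
Total = 130.48 + 9446.8 = 9577.28 s = 2.66 hours.

2.66 hours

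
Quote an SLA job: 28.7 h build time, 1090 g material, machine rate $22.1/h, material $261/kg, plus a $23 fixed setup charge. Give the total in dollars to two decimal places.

Machine cost = 22.1 × 28.7 = $634.27.
Feedstock cost = 261 × 1090/1000 = $284.49.
Total = 634.27 + 284.49 + 23 = $941.76.

$941.76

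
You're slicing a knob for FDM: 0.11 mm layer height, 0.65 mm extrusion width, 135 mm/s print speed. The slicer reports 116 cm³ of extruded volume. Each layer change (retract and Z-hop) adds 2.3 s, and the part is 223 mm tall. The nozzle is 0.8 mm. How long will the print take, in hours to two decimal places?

4.63 hours

Extrusion cross-section = 0.11 × 0.65, so 0.0715 mm².
Path length: 116000 mm³ / 0.0715 mm² → 1622377.6 mm.
Print-move time = 1622377.6 / 135 = 12017.6 s.
Layer count = ceil(223 / 0.11) = 2028.
Non-print overhead = 2028 × 2.3 = 4664.4 s.
Altogether 12017.6 + 4664.4 = 16682 s, i.e. 4.63 hours.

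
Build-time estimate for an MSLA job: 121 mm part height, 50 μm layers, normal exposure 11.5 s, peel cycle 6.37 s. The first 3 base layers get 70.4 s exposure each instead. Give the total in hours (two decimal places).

12.06 hours

Number of layers: 121 / 0.05 → 2420 (rounded up).
Base layers: 3 × (70.4 + 6.37) → 230.31 s.
Remaining layers = 2417 × (11.5 + 6.37) = 43191.79 s.
Total = 230.31 + 43191.79 = 43422.1 s = 12.06 hours.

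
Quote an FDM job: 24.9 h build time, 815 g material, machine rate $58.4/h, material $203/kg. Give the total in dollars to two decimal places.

Time charge: 58.4 × 24.9 → $1454.16.
Material charge = 203 × 815/1000, so $165.445.
Total = 1454.16 + 165.445 = 1619.605 ≈ $1619.61.

$1619.61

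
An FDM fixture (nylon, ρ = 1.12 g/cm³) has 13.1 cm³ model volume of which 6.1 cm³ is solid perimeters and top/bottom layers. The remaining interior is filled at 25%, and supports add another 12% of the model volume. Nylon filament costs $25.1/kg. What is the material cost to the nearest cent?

$0.26

Volume inside the shell: 13.1 − 6.1 → 7 cm³.
Deposited infill = 0.25 × 7 = 1.75 cm³.
Support = 0.12 × 13.1 = 1.572 cm³.
Total extruded = 6.1 + 1.75 + 1.572, so 9.422 cm³.
Mass: 9.422 × 1.12 → 10.55264 g.
At $25.1/kg: 10.55264/1000 × 25.1 = $0.26.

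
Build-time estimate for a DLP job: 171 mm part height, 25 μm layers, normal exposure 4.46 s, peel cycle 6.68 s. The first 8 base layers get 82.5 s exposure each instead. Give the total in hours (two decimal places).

Layers = ⌈171/0.025⌉ = 6840.
Burn-in layers: 8 × (82.5 + 6.68) → 713.44 s.
Regular layers = 6832 × (4.46 + 6.68) = 76108.48 s.
Sum: 713.44 + 76108.48 = 76821.92 s → 21.34 hours.

21.34 hours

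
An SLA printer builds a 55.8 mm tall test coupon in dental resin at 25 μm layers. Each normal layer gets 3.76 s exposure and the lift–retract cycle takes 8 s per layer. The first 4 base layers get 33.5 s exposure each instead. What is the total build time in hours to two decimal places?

7.32 hours

Layers = ⌈55.8/0.025⌉ = 2232.
Base layers = 4 × (33.5 + 8), so 166 s.
Normal layers = 2228 × (3.76 + 8), so 26201.28 s.
Total = 166 + 26201.28 = 26367.28 s = 7.32 hours.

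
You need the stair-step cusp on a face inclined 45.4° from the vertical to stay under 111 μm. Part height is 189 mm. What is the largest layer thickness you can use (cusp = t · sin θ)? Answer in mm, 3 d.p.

0.156 mm

t = h_c / sin θ = 0.111 / 0.7120 = 0.156 mm.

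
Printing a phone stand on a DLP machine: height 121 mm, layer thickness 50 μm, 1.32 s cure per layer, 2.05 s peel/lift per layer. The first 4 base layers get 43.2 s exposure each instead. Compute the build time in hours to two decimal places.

Number of layers: 121 / 0.05 → 2420 (rounded up).
Burn-in layers = 4 × (43.2 + 2.05) = 181 s.
Normal layers = 2416 × (1.32 + 2.05) = 8141.92 s.
Sum: 181 + 8141.92 = 8322.92 s → 2.31 hours.

2.31 hours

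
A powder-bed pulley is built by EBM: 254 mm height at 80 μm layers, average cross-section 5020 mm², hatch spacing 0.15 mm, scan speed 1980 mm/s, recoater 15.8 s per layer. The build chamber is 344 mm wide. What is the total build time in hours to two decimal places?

Layer count = ceil(254 / 0.08) = 3175.
Per-layer scan distance = 5020 / 0.15 = 33466.7 mm.
Scan time per layer = 33466.7 / 1980, so 16.9024 s.
Per-layer time = 16.9024 + 15.8 = 32.7024 s.
3175 layers × 32.7024 s/layer = 103830.12 s, i.e. 28.84 hours.

28.84 hours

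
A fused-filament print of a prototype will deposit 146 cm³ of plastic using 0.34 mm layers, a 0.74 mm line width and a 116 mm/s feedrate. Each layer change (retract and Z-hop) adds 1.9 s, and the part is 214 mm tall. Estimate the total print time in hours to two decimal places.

1.72 hours

Line area: 0.34 × 0.74 → 0.2516 mm².
Toolpath length = 146 cm³ / 0.2516 mm² = 146000 / 0.2516 = 580286.2 mm.
Time extruding = 580286.2 / 116 = 5002.5 s.
Layers = ⌈214/0.34⌉ = 630.
Layer-change overhead = 630 × 1.9, so 1197 s.
Altogether 5002.5 + 1197 = 6199.5 s, i.e. 1.72 hours.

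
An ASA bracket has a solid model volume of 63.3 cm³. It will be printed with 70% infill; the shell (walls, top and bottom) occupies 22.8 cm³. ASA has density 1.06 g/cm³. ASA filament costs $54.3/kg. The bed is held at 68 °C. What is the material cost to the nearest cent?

Interior volume = 63.3 − 22.8 = 40.5 cm³.
Infill volume = 0.70 × 40.5 = 28.35 cm³.
Deposited volume: 22.8 + 28.35 → 51.15 cm³.
Mass = 51.15 × 1.06 = 54.219 g.
At $54.3/kg: 54.219/1000 × 54.3 = $2.94.

$2.94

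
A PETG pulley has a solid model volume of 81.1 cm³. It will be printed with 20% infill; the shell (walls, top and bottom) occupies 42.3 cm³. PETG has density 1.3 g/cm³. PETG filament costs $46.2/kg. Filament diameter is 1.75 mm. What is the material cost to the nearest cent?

Interior volume = 81.1 − 42.3 = 38.8 cm³.
Infill deposited = 0.20 × 38.8, so 7.76 cm³.
Deposited volume: 42.3 + 7.76 → 50.06 cm³.
Mass = 50.06 × 1.3 = 65.078 g.
Cost = 65.078 g / 1000 × $46.2/kg = $3.01.

$3.01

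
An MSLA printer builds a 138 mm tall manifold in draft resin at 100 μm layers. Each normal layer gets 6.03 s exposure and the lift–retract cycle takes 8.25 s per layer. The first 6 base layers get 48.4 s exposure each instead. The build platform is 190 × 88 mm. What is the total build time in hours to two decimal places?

5.54 hours

Number of layers: 138 / 0.1 → 1380 (rounded up).
Burn-in layers: 6 × (48.4 + 8.25) → 339.9 s.
Remaining layers: 1374 × (6.03 + 8.25) → 19620.72 s.
Total = 339.9 + 19620.72 = 19960.62 s = 5.54 hours.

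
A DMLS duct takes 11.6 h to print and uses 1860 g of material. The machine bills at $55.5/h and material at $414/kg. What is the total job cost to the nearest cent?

Machine cost: 55.5 × 11.6 → $643.80.
Material cost: 414 × 1860/1000 → $770.04.
Job cost: 643.80 + 770.04 = $1413.84.

$1413.84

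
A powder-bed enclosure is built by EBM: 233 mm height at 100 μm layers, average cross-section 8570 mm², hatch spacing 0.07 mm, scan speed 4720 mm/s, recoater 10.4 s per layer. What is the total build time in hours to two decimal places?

Layer count = ceil(233 / 0.1) = 2330.
Per-layer scan distance: 8570 / 0.07 → 122428.6 mm.
Scan time per layer = 122428.6 / 4720 = 25.9383 s.
Time per layer: 25.9383 + 10.4 → 36.3383 s.
Build time = 2330 × 36.3383 = 84668.239 s = 23.52 hours.

23.52 hours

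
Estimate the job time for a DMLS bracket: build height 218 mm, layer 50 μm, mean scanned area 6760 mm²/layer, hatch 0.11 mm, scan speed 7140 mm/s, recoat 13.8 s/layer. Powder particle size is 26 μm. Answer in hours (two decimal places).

27.14 hours

Layers = ⌈218/0.05⌉ = 4360.
Hatch length per layer = 6760 / 0.11 = 61454.5 mm.
Per-layer scan time = 61454.5 / 7140 = 8.6071 s.
Per-layer time = 8.6071 + 13.8, so 22.4071 s.
4360 layers × 22.4071 s/layer = 97694.956 s, i.e. 27.14 hours.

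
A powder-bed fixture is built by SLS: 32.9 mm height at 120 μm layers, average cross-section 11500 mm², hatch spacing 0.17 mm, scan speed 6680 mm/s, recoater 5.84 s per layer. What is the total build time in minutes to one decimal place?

Layers = ⌈32.9/0.12⌉ = 275.
Hatch length per layer = 11500 / 0.17, so 67647.1 mm.
Per-layer scan time = 67647.1 / 6680, so 10.1268 s.
Per-layer time = 10.1268 + 5.84 = 15.9668 s.
Total: 275 × 15.9668 s = 4390.87 s → 73.2 minutes.

73.2 minutes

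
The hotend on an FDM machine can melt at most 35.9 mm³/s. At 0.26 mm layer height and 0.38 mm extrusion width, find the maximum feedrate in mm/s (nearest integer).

Bead cross-section = 0.26 × 0.38, so 0.0988 mm².
v_max = Q/A = 35.9/0.0988 = 363.36 mm/s → 363 mm/s.

363 mm/s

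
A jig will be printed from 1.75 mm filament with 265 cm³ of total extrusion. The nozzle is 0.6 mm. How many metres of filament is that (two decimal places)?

Filament cross-section = π × (1.75/2)² = 2.4053 mm².
Length = 265 cm³ / 2.4053 mm² = 265000 / 2.4053 = 110173.37 mm = 110.17 m.

110.17 m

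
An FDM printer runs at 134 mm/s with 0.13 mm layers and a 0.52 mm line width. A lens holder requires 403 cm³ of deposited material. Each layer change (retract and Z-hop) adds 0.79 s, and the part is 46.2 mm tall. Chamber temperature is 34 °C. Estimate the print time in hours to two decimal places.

12.44 hours

Bead cross-section = 0.13 × 0.52, so 0.0676 mm².
Path length: 403000 mm³ / 0.0676 mm² → 5961538.5 mm.
Print-move time: 5961538.5 / 134 → 44489.1 s.
Number of layers: 46.2 / 0.13 → 356 (rounded up).
Non-print overhead = 356 × 0.79, so 281.24 s.
Total = 44489.1 + 281.24 = 44770.34 s = 12.44 hours.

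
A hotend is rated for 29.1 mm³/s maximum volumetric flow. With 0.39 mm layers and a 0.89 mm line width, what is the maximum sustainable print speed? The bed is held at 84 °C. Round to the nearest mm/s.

84 mm/s

Bead cross-section: 0.39 × 0.89 → 0.3471 mm².
v_max = Q/A = 29.1/0.3471 = 83.84 mm/s → 84 mm/s.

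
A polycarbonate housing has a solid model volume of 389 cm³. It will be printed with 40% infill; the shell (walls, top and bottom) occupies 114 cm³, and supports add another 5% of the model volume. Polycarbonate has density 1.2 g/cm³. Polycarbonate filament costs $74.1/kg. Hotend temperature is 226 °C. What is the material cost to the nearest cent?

$21.65

Infill region = 389 − 114 = 275 cm³.
Deposited infill: 0.40 × 275 → 110 cm³.
Support = 0.05 × 389, so 19.45 cm³.
Deposited volume = 114 + 110 + 19.45, so 243.45 cm³.
Mass = 243.45 × 1.2 = 292.14 g.
At $74.1/kg: 292.14/1000 × 74.1 = $21.65.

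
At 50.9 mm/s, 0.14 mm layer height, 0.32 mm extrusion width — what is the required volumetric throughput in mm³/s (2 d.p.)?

Bead cross-section = 0.14 × 0.32, so 0.0448 mm².
Q = v·A = 50.9 × 0.0448 = 2.28 mm³/s.

2.28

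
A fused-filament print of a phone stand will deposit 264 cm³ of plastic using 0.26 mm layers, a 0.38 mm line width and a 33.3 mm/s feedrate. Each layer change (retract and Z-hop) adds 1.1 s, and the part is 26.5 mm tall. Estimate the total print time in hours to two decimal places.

22.32 hours

Bead cross-section = 0.26 × 0.38 = 0.0988 mm².
Toolpath length = 264 cm³ / 0.0988 mm² = 264000 / 0.0988 = 2672064.8 mm.
Time extruding: 2672064.8 / 33.3 → 80242.2 s.
Number of layers: 26.5 / 0.26 → 102 (rounded up).
Non-print overhead = 102 × 1.1 = 112.2 s.
Altogether 80242.2 + 112.2 = 80354.4 s, i.e. 22.32 hours.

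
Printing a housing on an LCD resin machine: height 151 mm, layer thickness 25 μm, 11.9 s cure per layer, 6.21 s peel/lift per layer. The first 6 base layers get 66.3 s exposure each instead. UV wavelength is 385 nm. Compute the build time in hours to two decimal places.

Layers = ⌈151/0.025⌉ = 6040.
Base layers = 6 × (66.3 + 6.21), so 435.06 s.
Remaining layers: 6034 × (11.9 + 6.21) → 109275.74 s.
Sum: 435.06 + 109275.74 = 109710.8 s → 30.48 hours.

30.48 hours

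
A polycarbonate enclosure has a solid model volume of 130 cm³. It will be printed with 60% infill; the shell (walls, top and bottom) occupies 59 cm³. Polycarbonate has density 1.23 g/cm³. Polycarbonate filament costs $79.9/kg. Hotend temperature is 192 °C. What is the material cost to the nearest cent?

$9.98

Volume inside the shell: 130 − 59 → 71 cm³.
Infill volume = 0.60 × 71, so 42.6 cm³.
Total extruded: 59 + 42.6 → 101.6 cm³.
Mass: 101.6 × 1.23 → 124.968 g.
At $79.9/kg: 124.968/1000 × 79.9 = $9.98.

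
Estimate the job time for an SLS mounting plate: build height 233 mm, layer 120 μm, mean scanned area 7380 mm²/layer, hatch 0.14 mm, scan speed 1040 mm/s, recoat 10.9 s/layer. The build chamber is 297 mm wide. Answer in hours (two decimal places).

33.22 hours

Layers = ⌈233/0.12⌉ = 1942.
Scan path per layer: 7380 / 0.14 → 52714.3 mm.
Per-layer scan time = 52714.3 / 1040 = 50.6868 s.
Layer cycle = 50.6868 + 10.9 = 61.5868 s.
Build time = 1942 × 61.5868 = 119601.5656 s = 33.22 hours.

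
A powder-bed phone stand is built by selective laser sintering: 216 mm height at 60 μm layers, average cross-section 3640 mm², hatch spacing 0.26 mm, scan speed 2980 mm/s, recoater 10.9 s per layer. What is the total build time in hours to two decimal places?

15.60 hours

Number of layers: 216 / 0.06 → 3600 (rounded up).
Scan path per layer: 3640 / 0.26 → 14000 mm.
Laser time per layer: 14000 / 2980 → 4.698 s.
Per-layer time = 4.698 + 10.9 = 15.598 s.
Total: 3600 × 15.598 s = 56152.8 s → 15.60 hours.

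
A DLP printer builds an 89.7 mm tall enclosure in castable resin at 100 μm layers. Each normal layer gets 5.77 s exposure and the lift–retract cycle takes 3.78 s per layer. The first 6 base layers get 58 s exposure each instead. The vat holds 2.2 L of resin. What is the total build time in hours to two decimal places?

2.47 hours

Layers = ⌈89.7/0.1⌉ = 897.
Bottom layers = 6 × (58 + 3.78), so 370.68 s.
Regular layers = 891 × (5.77 + 3.78) = 8509.05 s.
Total = 370.68 + 8509.05 = 8879.73 s = 2.47 hours.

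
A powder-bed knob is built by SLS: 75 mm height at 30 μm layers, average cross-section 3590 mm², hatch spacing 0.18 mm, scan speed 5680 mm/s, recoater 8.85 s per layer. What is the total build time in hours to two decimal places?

8.58 hours

Layer count = ceil(75 / 0.03) = 2500.
Scan path per layer: 3590 / 0.18 → 19944.4 mm.
Laser time per layer: 19944.4 / 5680 → 3.5113 s.
Time per layer = 3.5113 + 8.85, so 12.3613 s.
Total: 2500 × 12.3613 s = 30903.25 s → 8.58 hours.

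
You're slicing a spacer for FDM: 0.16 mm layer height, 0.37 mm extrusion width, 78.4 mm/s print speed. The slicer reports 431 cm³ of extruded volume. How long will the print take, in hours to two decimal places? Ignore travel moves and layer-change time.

Line area = 0.16 × 0.37, so 0.0592 mm².
Path length: 431000 mm³ / 0.0592 mm² → 7280405.4 mm.
Time extruding: 7280405.4 / 78.4 → 92862.3 s.
92862.3 s = 25.80 hours.

25.80 hours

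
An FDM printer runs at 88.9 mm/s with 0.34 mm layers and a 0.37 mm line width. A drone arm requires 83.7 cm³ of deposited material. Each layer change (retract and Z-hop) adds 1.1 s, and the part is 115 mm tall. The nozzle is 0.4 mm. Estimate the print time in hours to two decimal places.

2.18 hours

Line area = 0.34 × 0.37, so 0.1258 mm².
Path length: 83700 mm³ / 0.1258 mm² → 665341.8 mm.
Time extruding = 665341.8 / 88.9, so 7484.2 s.
Layer count = ceil(115 / 0.34) = 339.
Z-hop total = 339 × 1.1 = 372.9 s.
Total = 7484.2 + 372.9 = 7857.1 s = 2.18 hours.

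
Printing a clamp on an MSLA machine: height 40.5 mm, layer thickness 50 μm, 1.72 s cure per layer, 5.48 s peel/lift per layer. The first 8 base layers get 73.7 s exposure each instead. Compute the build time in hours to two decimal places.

Number of layers: 40.5 / 0.05 → 810 (rounded up).
Base layers = 8 × (73.7 + 5.48), so 633.44 s.
Regular layers = 802 × (1.72 + 5.48) = 5774.4 s.
Total = 633.44 + 5774.4 = 6407.84 s = 1.78 hours.

1.78 hours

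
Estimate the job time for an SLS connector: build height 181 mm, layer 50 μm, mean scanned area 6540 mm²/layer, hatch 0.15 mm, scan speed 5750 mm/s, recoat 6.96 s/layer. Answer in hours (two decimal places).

14.62 hours

Number of layers: 181 / 0.05 → 3620 (rounded up).
Per-layer scan distance = 6540 / 0.15 = 43600 mm.
Scan time per layer = 43600 / 5750 = 7.5826 s.
Per-layer time = 7.5826 + 6.96 = 14.5426 s.
Total: 3620 × 14.5426 s = 52644.212 s → 14.62 hours.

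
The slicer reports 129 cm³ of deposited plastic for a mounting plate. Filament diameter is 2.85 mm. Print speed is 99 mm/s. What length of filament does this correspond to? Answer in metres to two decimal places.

Cross-section of 2.85 mm filament: π·(2.85/2)² = 6.3794 mm².
Length = 129 cm³ / 6.3794 mm² = 129000 / 6.3794 = 20221.34 mm = 20.22 m.

20.22 m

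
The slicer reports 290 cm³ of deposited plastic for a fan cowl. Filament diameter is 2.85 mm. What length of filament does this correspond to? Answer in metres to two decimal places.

A = π r² = π × 1.425² = 6.3794 mm².
L = 290000 mm³ / 6.3794 mm² = 45458.82 mm, i.e. 45.46 m.

45.46 m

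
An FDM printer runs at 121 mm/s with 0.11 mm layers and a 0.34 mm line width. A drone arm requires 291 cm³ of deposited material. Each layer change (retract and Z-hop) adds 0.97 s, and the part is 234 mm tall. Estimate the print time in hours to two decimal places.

Bead cross-section = 0.11 × 0.34, so 0.0374 mm².
Path length: 291000 mm³ / 0.0374 mm² → 7780748.7 mm.
Print-move time = 7780748.7 / 121, so 64303.7 s.
Number of layers: 234 / 0.11 → 2128 (rounded up).
Z-hop total = 2128 × 0.97 = 2064.16 s.
Total = 64303.7 + 2064.16 = 66367.86 s = 18.44 hours.

18.44 hours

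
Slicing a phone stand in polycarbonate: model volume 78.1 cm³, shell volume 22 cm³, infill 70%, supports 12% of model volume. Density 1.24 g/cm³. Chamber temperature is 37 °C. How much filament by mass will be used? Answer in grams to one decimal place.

87.6 g

Infill region = 78.1 − 22 = 56.1 cm³.
Infill deposited: 0.70 × 56.1 → 39.27 cm³.
Support = 0.12 × 78.1 = 9.372 cm³.
Total extruded = 22 + 39.27 + 9.372, so 70.642 cm³.
Mass = 70.642 × 1.24 = 87.59608 g.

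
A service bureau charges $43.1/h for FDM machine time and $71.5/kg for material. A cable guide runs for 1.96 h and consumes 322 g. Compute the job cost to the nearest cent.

$107.50

Machine cost: 43.1 × 1.96 → $84.476.
Feedstock cost = 71.5 × 322/1000, so $23.023.
Job cost: 84.476 + 23.023 = 107.499 ≈ $107.50.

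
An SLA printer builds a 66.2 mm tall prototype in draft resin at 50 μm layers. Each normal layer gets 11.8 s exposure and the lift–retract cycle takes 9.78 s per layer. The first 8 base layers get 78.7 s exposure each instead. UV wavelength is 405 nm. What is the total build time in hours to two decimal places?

Layers = ⌈66.2/0.05⌉ = 1324.
Bottom layers = 8 × (78.7 + 9.78) = 707.84 s.
Remaining layers: 1316 × (11.8 + 9.78) → 28399.28 s.
Total = 707.84 + 28399.28 = 29107.12 s = 8.09 hours.

8.09 hours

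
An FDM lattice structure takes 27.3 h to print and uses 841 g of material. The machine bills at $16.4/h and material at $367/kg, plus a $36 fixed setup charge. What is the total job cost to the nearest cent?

Machine-time cost = 16.4 × 27.3, so $447.72.
Material cost = 367 × 841/1000 = $308.647.
Adding setup: 447.72 + 308.647 + 36 → 792.367 ≈ $792.37.

$792.37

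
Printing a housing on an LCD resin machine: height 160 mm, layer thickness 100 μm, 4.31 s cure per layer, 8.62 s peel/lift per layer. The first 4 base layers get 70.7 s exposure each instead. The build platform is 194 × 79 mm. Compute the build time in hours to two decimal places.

5.82 hours

Layers = ⌈160/0.1⌉ = 1600.
Bottom layers = 4 × (70.7 + 8.62) = 317.28 s.
Remaining layers: 1596 × (4.31 + 8.62) → 20636.28 s.
Total = 317.28 + 20636.28 = 20953.56 s = 5.82 hours.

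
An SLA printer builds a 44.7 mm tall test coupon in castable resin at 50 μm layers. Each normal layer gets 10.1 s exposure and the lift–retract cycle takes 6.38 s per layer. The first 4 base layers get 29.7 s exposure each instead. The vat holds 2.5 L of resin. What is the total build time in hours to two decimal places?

4.11 hours

Number of layers: 44.7 / 0.05 → 894 (rounded up).
Burn-in layers = 4 × (29.7 + 6.38) = 144.32 s.
Remaining layers: 890 × (10.1 + 6.38) → 14667.2 s.
Total = 144.32 + 14667.2 = 14811.52 s = 4.11 hours.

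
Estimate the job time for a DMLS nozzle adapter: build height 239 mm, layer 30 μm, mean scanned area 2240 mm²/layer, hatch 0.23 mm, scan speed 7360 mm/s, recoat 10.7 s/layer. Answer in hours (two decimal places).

26.61 hours

Layer count = ceil(239 / 0.03) = 7967.
Per-layer scan distance = 2240 / 0.23 = 9739.1 mm.
Laser time per layer = 9739.1 / 7360 = 1.3232 s.
Layer cycle = 1.3232 + 10.7, so 12.0232 s.
Build time = 7967 × 12.0232 = 95788.8344 s = 26.61 hours.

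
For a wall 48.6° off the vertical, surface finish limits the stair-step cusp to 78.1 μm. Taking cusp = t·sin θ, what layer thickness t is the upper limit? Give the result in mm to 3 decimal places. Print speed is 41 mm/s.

sin(48.6°) = 0.7501; t_max = 0.0781/0.7501 = 0.104 mm.

0.104 mm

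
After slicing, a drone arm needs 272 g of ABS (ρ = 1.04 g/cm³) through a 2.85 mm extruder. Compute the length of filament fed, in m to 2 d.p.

41.00 m

Extruded volume: 272/1.04 = 261.5385 cm³ (261538.5 mm³).
A = π r² = π × 1.425² = 6.3794 mm².
Length = 261538.5 / 6.3794 = 40997.35 mm = 41.00 m.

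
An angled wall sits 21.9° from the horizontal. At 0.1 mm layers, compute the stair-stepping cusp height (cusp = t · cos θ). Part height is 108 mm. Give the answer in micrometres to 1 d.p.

Cusp = layer height × cos(21.9°) = 0.1 × 0.9278 = 0.09278 mm = 92.8 μm.

92.8 μm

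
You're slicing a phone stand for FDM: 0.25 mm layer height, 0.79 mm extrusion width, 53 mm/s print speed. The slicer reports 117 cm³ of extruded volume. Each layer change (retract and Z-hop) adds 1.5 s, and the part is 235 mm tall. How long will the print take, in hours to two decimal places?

3.50 hours

Line area = 0.25 × 0.79, so 0.1975 mm².
Toolpath length = 117 cm³ / 0.1975 mm² = 117000 / 0.1975 = 592405.1 mm.
Print-move time = 592405.1 / 53, so 11177.5 s.
Number of layers: 235 / 0.25 → 940 (rounded up).
Non-print overhead = 940 × 1.5, so 1410 s.
Total = 11177.5 + 1410 = 12587.5 s = 3.50 hours.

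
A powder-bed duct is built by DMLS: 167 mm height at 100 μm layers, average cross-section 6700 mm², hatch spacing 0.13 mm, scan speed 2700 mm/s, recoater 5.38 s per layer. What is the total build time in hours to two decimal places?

11.35 hours

Layer count = ceil(167 / 0.1) = 1670.
Scan path per layer = 6700 / 0.13, so 51538.5 mm.
Laser time per layer: 51538.5 / 2700 → 19.0883 s.
Per-layer time = 19.0883 + 5.38 = 24.4683 s.
1670 layers × 24.4683 s/layer = 40862.061 s, i.e. 11.35 hours.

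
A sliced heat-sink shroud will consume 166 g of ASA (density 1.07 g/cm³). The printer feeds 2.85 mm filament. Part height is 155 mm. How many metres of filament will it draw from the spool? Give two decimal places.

Volume = 166 g / 1.07 g·cm⁻³ = 155.1402 cm³ = 155140.2 mm³.
Cross-section of 2.85 mm filament: π·(2.85/2)² = 6.3794 mm².
Length = 155140.2 / 6.3794 = 24318.93 mm = 24.32 m.

24.32 m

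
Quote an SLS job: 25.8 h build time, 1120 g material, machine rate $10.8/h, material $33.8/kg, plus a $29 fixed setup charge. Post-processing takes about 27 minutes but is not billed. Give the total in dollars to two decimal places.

$345.50

Time charge: 10.8 × 25.8 → $278.64.
Material charge = 33.8 × 1120/1000, so $37.856.
Adding setup: 278.64 + 37.856 + 29 → 345.496 ≈ $345.50.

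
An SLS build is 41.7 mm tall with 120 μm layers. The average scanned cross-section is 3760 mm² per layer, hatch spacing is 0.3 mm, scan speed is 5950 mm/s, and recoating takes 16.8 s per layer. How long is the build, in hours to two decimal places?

1.83 hours

Layers = ⌈41.7/0.12⌉ = 348.
Per-layer scan distance = 3760 / 0.3, so 12533.3 mm.
Laser time per layer = 12533.3 / 5950, so 2.1064 s.
Time per layer = 2.1064 + 16.8 = 18.9064 s.
348 layers × 18.9064 s/layer = 6579.4272 s, i.e. 1.83 hours.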